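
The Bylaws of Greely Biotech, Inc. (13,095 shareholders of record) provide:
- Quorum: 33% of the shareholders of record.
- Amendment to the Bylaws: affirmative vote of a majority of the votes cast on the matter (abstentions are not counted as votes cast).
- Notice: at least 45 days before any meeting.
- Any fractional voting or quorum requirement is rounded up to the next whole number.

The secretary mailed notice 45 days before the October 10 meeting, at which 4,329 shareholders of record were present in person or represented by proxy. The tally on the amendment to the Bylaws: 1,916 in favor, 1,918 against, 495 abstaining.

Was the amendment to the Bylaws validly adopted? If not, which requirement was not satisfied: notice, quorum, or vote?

Notice: 45 days given; 45 required. Satisfied.
Quorum: 33% of 13,095 = 4,321.35, rounded up to 4,322; 4,329 present. Satisfied.
Vote: requires a majority of the votes cast (4,329 − 495 abstaining = 3,834); a majority of 3834 is 1918, so 1,918 needed; 1,916 in favor. Not satisfied.

Invalid — vote requirement not satisfied.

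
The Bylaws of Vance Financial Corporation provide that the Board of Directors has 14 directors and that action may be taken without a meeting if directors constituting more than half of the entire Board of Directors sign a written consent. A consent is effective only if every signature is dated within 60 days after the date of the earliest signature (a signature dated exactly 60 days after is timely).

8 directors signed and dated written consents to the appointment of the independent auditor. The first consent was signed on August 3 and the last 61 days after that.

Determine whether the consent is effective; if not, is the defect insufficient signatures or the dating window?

Not effective — dating-window requirement not satisfied.

Signatures required: more than half of 14 — a majority of 14 is 8, so 8 needed; 8 signed. Sufficient.
Dating window: the latest signature is 61 days after the earliest; the limit is 60 days. Outside the window.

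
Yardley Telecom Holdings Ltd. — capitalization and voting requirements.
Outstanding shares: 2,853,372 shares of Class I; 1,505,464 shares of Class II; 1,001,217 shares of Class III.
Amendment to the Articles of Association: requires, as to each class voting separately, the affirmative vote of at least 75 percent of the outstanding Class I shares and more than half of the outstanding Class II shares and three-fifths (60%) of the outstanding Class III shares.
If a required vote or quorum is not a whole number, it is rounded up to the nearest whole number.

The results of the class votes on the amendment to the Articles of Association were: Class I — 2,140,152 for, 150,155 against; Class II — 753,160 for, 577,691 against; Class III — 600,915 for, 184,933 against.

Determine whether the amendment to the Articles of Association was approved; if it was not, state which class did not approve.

Approved — every class gave the required vote.

Class I: 3/4 of 2853372 = 2140029; 2,140,029 required, 2,140,152 in favor — approved.
Class II: a majority of 1505464 is 752733; 752,733 required, 753,160 in favor — approved.
Class III: 3/5 of 1001217 = 600730.20, rounded up to 600731; 600,731 required, 600,915 in favor — approved.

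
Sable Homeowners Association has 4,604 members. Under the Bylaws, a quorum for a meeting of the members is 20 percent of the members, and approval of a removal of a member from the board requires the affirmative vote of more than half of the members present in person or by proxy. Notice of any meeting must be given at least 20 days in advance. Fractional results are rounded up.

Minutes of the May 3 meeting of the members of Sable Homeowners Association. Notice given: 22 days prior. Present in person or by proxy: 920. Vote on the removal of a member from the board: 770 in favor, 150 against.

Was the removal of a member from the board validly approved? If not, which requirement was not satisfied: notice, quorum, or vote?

Notice: 22 days given; 20 required. Satisfied.
Quorum: 20% of 4,604 = 920.80, rounded up to 921; 920 present. Not satisfied.
Vote: requires a majority of those present (920); a majority of 920 is 461, so 461 needed; 770 in favor. Satisfied.

Invalid — quorum requirement not satisfied.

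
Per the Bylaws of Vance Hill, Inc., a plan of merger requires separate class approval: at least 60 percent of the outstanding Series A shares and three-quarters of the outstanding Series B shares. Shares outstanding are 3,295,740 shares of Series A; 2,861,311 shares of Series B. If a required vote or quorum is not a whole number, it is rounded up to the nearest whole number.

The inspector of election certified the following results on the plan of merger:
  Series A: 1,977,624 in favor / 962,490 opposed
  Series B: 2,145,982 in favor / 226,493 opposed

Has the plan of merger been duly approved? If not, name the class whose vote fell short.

Not approved — the Series B shares did not give the required vote.

Series A: 3/5 of 3295740 = 1977444; 1,977,444 required, 1,977,624 in favor — approved.
Series B: 3/4 of 2861311 = 2145983.25, rounded up to 2145984; 2,145,984 required, 2,145,982 in favor — not approved.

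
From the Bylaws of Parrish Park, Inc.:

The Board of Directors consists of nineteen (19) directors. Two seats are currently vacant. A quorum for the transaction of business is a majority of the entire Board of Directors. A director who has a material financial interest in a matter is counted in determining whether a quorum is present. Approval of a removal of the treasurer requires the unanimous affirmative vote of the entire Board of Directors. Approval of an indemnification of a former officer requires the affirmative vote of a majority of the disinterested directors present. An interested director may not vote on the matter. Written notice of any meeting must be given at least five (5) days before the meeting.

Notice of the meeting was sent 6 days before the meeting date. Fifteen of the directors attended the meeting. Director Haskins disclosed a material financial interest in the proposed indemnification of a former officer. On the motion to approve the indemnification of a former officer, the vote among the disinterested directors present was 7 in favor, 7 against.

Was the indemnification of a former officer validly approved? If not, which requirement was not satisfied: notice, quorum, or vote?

Notice: 6 days given; 5 required (6 ≥ 5). Satisfied.
Quorum: 15 present (interested directors count toward quorum); quorum is 10. Satisfied.
Vote: the indemnification of a former officer requires a majority of the disinterested directors present (15 − 1 = 14). A majority of 14 is 8, so 8 affirmative votes are needed; 7 voted in favor. Not satisfied.

Invalid — vote requirement not satisfied.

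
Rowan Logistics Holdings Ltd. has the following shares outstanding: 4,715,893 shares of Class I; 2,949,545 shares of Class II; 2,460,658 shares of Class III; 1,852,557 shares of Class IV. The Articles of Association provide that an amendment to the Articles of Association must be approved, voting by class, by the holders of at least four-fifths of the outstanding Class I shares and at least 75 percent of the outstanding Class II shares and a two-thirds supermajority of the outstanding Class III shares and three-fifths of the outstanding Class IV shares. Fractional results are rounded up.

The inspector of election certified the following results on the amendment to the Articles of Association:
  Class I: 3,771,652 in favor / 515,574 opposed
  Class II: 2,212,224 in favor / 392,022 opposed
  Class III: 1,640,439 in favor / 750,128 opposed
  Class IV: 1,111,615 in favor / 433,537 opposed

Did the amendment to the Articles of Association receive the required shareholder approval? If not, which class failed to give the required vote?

Class I: 4/5 of 4715893 = 3772714.40, rounded up to 3772715; 3,772,715 required, 3,771,652 in favor — not approved.
Class II: 3/4 of 2949545 = 2212158.75, rounded up to 2212159; 2,212,159 required, 2,212,224 in favor — approved.
Class III: 2/3 of 2460658 = 1640438.67, rounded up to 1640439; 1,640,439 required, 1,640,439 in favor — approved.
Class IV: 3/5 of 1852557 = 1111534.20, rounded up to 1111535; 1,111,535 required, 1,111,615 in favor — approved.

Not approved — the Class I shares did not give the required vote.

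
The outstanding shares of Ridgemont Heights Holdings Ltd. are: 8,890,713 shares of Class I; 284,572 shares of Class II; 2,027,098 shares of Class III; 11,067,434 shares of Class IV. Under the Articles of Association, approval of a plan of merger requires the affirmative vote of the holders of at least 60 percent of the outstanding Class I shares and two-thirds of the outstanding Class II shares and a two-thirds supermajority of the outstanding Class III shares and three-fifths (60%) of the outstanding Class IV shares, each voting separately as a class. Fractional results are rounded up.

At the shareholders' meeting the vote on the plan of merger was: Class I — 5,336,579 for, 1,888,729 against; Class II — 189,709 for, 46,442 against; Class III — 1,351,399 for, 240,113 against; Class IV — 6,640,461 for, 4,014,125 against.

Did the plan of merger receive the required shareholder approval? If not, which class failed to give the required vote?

Class I: 3/5 of 8890713 = 5334427.80, rounded up to 5334428; 5,334,428 required, 5,336,579 in favor — approved.
Class II: 2/3 of 284572 = 189714.67, rounded up to 189715; 189,715 required, 189,709 in favor — not approved.
Class III: 2/3 of 2027098 = 1351398.67, rounded up to 1351399; 1,351,399 required, 1,351,399 in favor — approved.
Class IV: 3/5 of 11067434 = 6640460.40, rounded up to 6640461; 6,640,461 required, 6,640,461 in favor — approved.

Not approved — the Class II shares did not give the required vote.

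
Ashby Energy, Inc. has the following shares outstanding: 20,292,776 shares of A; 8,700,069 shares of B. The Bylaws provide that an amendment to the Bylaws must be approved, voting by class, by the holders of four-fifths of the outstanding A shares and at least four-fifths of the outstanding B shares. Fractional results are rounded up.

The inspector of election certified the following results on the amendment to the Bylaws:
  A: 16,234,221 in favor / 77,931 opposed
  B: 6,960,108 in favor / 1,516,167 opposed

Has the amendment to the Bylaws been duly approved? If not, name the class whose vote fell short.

A: 4/5 of 20292776 = 16234220.80, rounded up to 16234221; 16,234,221 required, 16,234,221 in favor — approved.
B: 4/5 of 8700069 = 6960055.20, rounded up to 6960056; 6,960,056 required, 6,960,108 in favor — approved.

Approved — every class gave the required vote.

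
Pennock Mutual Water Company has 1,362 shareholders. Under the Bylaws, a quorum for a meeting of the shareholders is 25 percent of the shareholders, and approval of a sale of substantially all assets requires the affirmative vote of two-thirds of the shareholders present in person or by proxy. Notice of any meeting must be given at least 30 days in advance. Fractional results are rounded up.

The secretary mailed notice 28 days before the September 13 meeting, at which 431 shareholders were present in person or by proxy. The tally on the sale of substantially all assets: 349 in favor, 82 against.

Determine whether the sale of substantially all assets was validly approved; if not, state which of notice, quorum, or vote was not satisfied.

Notice: 28 days given; 30 required. Not satisfied.
Quorum: 25% of 1,362 = 340.50, rounded up to 341; 431 present. Satisfied.
Vote: requires two-thirds of those present (431); 2/3 of 431 = 287.33, rounded up to 288, so 288 needed; 349 in favor. Satisfied.

Invalid — notice requirement not satisfied.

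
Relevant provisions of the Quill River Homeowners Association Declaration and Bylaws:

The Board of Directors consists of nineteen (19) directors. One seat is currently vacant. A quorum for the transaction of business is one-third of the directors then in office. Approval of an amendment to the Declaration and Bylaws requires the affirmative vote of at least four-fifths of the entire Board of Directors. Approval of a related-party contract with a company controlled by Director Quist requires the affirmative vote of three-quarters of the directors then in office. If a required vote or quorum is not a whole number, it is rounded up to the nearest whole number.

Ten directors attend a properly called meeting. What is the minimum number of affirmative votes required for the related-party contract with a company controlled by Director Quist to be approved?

The related-party contract with a company controlled by Director Quist requires three-fourths of the directors then in office (18).
3/4 of 18 = 13.50, rounded up to 14.
(Only 10 can vote, so the related-party contract with a company controlled by Director Quist cannot pass at this meeting, but the required vote is still 14.)

14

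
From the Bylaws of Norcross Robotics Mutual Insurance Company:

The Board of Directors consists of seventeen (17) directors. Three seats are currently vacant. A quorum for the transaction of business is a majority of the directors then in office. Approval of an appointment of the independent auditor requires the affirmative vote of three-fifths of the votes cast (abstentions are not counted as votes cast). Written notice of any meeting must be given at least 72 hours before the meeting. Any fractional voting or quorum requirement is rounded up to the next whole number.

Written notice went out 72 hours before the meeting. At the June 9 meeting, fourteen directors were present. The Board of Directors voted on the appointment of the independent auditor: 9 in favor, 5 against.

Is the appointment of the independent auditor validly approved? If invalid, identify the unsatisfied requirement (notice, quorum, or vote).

Notice: 72 hours given; 72 required (72 ≥ 72). Satisfied.
Quorum: 14 present; quorum is 8. Satisfied.
Vote: the appointment of the independent auditor requires three-fifths of the votes cast (14). 3/5 of 14 = 8.40, rounded up to 9, so 9 affirmative votes are needed; 9 voted in favor. Satisfied.

Valid — all requirements satisfied.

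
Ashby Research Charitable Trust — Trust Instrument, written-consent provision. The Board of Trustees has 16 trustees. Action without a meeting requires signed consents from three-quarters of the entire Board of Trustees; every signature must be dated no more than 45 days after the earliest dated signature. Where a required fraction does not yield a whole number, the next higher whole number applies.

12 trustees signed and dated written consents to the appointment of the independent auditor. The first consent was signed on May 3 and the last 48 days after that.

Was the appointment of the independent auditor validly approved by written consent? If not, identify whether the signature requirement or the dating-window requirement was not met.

Signatures required: three-quarters of 16 — 3/4 of 16 = 12, so 12 needed; 12 signed. Sufficient.
Dating window: the latest signature is 48 days after the earliest; the limit is 45 days. Outside the window.

Not effective — dating-window requirement not satisfied.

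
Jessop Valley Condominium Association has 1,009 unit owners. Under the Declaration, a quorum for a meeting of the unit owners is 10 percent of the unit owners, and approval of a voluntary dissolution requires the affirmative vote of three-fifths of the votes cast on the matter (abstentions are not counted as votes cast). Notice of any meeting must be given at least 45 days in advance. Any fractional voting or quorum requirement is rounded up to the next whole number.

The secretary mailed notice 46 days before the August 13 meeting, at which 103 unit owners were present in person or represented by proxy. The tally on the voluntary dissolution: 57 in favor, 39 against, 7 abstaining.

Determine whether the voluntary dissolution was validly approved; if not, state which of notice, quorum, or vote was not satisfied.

Invalid — vote requirement not satisfied.

Notice: 46 days given; 45 required. Satisfied.
Quorum: 10% of 1,009 = 100.90, rounded up to 101; 103 present. Satisfied.
Vote: requires three-fifths of the votes cast (103 − 7 abstaining = 96); 3/5 of 96 = 57.60, rounded up to 58, so 58 needed; 57 in favor. Not satisfied.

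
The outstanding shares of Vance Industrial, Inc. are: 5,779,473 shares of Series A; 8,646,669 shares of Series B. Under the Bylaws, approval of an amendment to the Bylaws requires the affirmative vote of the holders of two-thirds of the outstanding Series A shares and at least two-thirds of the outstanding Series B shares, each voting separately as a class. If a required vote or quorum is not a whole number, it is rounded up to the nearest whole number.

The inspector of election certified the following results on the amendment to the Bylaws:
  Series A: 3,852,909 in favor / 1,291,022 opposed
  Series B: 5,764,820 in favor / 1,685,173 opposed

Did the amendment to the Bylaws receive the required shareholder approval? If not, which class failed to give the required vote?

Not approved — the Series A shares did not give the required vote.

Series A: 2/3 of 5779473 = 3852982; 3,852,982 required, 3,852,909 in favor — not approved.
Series B: 2/3 of 8646669 = 5764446; 5,764,446 required, 5,764,820 in favor — approved.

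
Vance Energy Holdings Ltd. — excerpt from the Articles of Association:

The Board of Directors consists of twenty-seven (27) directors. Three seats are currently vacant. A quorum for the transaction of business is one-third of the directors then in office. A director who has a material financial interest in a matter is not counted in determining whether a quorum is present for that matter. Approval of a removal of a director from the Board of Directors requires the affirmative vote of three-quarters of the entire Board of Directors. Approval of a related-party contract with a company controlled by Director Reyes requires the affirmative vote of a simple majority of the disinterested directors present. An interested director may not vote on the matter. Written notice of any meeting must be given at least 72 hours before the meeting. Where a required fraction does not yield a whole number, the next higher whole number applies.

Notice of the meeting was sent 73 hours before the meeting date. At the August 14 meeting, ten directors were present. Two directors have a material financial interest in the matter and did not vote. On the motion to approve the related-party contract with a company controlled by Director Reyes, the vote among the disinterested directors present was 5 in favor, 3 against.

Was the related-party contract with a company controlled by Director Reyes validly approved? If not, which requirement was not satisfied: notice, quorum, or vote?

Valid — all requirements satisfied.

Notice: 73 hours given; 72 required (73 ≥ 72). Satisfied.
Quorum: 10 present, but the 2 interested directors do not count, leaving 8. Quorum is 8. Satisfied.
Vote: the related-party contract with a company controlled by Director Reyes requires a majority of the disinterested directors present (10 − 2 = 8). A majority of 8 is 5, so 5 affirmative votes are needed; 5 voted in favor. Satisfied.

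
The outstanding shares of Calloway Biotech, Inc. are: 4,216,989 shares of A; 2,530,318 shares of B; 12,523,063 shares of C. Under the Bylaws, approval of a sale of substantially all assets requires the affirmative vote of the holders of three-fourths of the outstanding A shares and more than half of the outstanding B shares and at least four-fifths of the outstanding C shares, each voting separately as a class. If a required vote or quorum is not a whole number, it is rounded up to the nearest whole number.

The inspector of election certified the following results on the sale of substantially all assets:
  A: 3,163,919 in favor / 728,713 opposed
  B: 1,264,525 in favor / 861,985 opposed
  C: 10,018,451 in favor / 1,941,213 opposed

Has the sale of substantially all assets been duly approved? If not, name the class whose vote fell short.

A: 3/4 of 4216989 = 3162741.75, rounded up to 3162742; 3,162,742 required, 3,163,919 in favor — approved.
B: a majority of 2530318 is 1265160; 1,265,160 required, 1,264,525 in favor — not approved.
C: 4/5 of 12523063 = 10018450.40, rounded up to 10018451; 10,018,451 required, 10,018,451 in favor — approved.

Not approved — the B shares did not give the required vote.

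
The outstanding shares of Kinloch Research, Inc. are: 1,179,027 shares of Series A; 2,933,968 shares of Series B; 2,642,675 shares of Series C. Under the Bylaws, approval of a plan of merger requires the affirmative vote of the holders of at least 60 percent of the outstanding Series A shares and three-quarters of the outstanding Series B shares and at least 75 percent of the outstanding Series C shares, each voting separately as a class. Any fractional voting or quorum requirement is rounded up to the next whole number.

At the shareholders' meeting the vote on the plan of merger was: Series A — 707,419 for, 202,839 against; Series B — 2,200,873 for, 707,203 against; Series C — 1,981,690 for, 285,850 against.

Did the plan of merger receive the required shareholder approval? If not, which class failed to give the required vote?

Not approved — the Series C shares did not give the required vote.

Series A: 3/5 of 1179027 = 707416.20, rounded up to 707417; 707,417 required, 707,419 in favor — approved.
Series B: 3/4 of 2933968 = 2200476; 2,200,476 required, 2,200,873 in favor — approved.
Series C: 3/4 of 2642675 = 1982006.25, rounded up to 1982007; 1,982,007 required, 1,981,690 in favor — not approved.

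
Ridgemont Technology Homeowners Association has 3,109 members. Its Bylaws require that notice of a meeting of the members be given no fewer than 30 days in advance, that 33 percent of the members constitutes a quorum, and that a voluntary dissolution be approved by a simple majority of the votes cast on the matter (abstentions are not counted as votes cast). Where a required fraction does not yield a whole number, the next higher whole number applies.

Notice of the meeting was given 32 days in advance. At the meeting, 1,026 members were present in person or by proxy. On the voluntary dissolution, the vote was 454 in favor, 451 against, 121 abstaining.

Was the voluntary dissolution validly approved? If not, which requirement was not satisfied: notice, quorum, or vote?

Valid — all requirements satisfied.

Notice: 32 days given; 30 required. Satisfied.
Quorum: 33% of 3,109 = 1,025.97, rounded up to 1,026; 1,026 present. Satisfied.
Vote: requires a majority of the votes cast (1,026 − 121 abstaining = 905); a majority of 905 is 453, so 453 needed; 454 in favor. Satisfied.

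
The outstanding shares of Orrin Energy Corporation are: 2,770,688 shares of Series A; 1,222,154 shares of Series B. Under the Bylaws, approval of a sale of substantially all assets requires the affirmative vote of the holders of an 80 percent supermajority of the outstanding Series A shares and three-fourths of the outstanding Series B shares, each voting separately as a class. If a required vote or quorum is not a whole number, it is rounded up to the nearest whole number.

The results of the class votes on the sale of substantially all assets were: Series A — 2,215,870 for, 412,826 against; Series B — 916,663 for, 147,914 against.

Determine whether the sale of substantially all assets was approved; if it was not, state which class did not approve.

Not approved — the Series A shares did not give the required vote.

Series A: 4/5 of 2770688 = 2216550.40, rounded up to 2216551; 2,216,551 required, 2,215,870 in favor — not approved.
Series B: 3/4 of 1222154 = 916615.50, rounded up to 916616; 916,616 required, 916,663 in favor — approved.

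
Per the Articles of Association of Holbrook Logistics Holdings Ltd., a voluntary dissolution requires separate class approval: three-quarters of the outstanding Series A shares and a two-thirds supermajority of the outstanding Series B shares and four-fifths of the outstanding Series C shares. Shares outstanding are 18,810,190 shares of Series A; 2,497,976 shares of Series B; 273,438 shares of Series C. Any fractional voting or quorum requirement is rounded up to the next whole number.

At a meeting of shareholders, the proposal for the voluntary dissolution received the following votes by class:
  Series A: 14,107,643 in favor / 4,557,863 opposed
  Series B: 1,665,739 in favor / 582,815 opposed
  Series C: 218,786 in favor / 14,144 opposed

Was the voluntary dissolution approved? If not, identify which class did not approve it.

Approved — every class gave the required vote.

Series A: 3/4 of 18810190 = 14107642.50, rounded up to 14107643; 14,107,643 required, 14,107,643 in favor — approved.
Series B: 2/3 of 2497976 = 1665317.33, rounded up to 1665318; 1,665,318 required, 1,665,739 in favor — approved.
Series C: 4/5 of 273438 = 218750.40, rounded up to 218751; 218,751 required, 218,786 in favor — approved.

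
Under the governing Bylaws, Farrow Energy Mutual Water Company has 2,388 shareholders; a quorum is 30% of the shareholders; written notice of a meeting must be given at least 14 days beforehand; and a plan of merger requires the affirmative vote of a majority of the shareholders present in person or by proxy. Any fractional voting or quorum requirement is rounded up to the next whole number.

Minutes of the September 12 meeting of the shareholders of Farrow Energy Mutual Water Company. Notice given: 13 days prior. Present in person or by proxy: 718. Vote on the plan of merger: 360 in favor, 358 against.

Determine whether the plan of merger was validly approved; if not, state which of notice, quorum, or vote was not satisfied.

Invalid — notice requirement not satisfied.

Notice: 13 days given; 14 required. Not satisfied.
Quorum: 30% of 2,388 = 716.40, rounded up to 717; 718 present. Satisfied.
Vote: requires a majority of those present (718); a majority of 718 is 360, so 360 needed; 360 in favor. Satisfied.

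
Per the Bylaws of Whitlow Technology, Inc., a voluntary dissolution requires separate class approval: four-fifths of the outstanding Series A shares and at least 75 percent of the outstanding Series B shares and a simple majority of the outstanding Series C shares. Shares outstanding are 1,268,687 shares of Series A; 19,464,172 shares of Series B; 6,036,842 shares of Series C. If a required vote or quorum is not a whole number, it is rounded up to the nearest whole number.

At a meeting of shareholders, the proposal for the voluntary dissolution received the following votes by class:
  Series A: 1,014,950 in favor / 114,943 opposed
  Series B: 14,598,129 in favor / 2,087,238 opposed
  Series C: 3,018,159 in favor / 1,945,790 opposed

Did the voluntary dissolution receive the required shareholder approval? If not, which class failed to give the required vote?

Not approved — the Series C shares did not give the required vote.

Series A: 4/5 of 1268687 = 1014949.60, rounded up to 1014950; 1,014,950 required, 1,014,950 in favor — approved.
Series B: 3/4 of 19464172 = 14598129; 14,598,129 required, 14,598,129 in favor — approved.
Series C: a majority of 6036842 is 3018422; 3,018,422 required, 3,018,159 in favor — not approved.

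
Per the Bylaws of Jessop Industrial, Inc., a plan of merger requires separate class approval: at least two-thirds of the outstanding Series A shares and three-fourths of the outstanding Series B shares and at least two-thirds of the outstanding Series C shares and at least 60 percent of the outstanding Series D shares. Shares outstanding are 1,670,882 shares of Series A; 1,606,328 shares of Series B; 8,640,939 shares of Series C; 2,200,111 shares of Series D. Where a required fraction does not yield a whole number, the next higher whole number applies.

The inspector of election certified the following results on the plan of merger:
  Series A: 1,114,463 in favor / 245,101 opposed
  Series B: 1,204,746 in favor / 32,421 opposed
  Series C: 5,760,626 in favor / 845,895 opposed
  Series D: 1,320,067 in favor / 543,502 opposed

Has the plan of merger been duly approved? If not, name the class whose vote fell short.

Series A: 2/3 of 1670882 = 1113921.33, rounded up to 1113922; 1,113,922 required, 1,114,463 in favor — approved.
Series B: 3/4 of 1606328 = 1204746; 1,204,746 required, 1,204,746 in favor — approved.
Series C: 2/3 of 8640939 = 5760626; 5,760,626 required, 5,760,626 in favor — approved.
Series D: 3/5 of 2200111 = 1320066.60, rounded up to 1320067; 1,320,067 required, 1,320,067 in favor — approved.

Approved — every class gave the required vote.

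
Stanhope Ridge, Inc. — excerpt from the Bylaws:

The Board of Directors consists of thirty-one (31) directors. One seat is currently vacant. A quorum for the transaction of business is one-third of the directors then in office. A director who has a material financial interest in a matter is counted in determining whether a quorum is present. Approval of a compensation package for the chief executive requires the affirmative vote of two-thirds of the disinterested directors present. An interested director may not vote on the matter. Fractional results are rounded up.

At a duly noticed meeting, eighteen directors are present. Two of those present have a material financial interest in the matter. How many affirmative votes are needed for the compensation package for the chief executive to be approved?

The compensation package for the chief executive requires two-thirds of the disinterested directors present (18 − 2 = 16).
2/3 of 16 = 10.67, rounded up to 11.

11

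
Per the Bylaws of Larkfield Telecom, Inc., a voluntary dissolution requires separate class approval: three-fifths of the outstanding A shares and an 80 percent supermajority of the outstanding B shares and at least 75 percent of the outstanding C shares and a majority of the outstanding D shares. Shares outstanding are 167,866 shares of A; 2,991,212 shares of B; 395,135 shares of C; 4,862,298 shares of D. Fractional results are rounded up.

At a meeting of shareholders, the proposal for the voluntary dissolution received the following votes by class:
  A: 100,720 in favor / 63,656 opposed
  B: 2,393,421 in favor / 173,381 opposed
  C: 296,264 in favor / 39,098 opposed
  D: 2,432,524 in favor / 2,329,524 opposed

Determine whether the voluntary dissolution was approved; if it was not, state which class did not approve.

A: 3/5 of 167866 = 100719.60, rounded up to 100720; 100,720 required, 100,720 in favor — approved.
B: 4/5 of 2991212 = 2392969.60, rounded up to 2392970; 2,392,970 required, 2,393,421 in favor — approved.
C: 3/4 of 395135 = 296351.25, rounded up to 296352; 296,352 required, 296,264 in favor — not approved.
D: a majority of 4862298 is 2431150; 2,431,150 required, 2,432,524 in favor — approved.

Not approved — the C shares did not give the required vote.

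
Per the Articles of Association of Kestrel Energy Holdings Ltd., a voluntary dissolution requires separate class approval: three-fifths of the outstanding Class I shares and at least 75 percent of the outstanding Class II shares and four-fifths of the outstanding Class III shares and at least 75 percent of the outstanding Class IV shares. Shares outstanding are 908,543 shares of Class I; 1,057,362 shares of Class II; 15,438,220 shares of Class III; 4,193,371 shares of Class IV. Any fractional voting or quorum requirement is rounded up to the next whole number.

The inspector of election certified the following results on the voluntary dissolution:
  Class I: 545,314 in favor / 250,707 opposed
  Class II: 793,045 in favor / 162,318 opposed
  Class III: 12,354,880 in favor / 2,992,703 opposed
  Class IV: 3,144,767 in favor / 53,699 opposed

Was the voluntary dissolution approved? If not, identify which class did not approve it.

Class I: 3/5 of 908543 = 545125.80, rounded up to 545126; 545,126 required, 545,314 in favor — approved.
Class II: 3/4 of 1057362 = 793021.50, rounded up to 793022; 793,022 required, 793,045 in favor — approved.
Class III: 4/5 of 15438220 = 12350576; 12,350,576 required, 12,354,880 in favor — approved.
Class IV: 3/4 of 4193371 = 3145028.25, rounded up to 3145029; 3,145,029 required, 3,144,767 in favor — not approved.

Not approved — the Class IV shares did not give the required vote.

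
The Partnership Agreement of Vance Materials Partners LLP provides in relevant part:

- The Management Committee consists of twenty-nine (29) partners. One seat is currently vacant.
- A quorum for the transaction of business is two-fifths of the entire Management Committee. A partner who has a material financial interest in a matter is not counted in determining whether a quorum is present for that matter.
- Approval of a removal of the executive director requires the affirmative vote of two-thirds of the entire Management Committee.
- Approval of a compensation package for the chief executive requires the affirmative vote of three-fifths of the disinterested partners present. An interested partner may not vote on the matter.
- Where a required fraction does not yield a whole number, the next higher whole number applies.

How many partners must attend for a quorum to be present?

2/5 of 29 = 11.60, rounded up to 12.

12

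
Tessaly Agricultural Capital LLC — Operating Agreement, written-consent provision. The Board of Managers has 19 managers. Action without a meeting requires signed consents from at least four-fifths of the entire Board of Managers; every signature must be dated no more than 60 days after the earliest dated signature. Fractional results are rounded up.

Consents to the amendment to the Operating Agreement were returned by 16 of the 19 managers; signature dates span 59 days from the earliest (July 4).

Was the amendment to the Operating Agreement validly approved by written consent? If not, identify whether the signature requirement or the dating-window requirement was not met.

Effective — both the signature and dating-window requirements are satisfied.

Signatures required: at least four-fifths of 19 — 4/5 of 19 = 15.20, rounded up to 16, so 16 needed; 16 signed. Sufficient.
Dating window: the latest signature is 59 days after the earliest; the limit is 60 days. Within the window.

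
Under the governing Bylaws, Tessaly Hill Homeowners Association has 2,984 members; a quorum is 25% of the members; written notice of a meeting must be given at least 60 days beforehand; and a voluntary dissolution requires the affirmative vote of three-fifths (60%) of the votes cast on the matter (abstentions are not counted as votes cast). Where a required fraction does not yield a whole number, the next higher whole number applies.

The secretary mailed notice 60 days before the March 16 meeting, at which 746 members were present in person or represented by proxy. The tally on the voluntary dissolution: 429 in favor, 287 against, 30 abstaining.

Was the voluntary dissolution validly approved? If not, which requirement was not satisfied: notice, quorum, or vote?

Invalid — vote requirement not satisfied.

Notice: 60 days given; 60 required. Satisfied.
Quorum: 25% of 2,984 = 746; 746 present. Satisfied.
Vote: requires three-fifths of the votes cast (746 − 30 abstaining = 716); 3/5 of 716 = 429.60, rounded up to 430, so 430 needed; 429 in favor. Not satisfied.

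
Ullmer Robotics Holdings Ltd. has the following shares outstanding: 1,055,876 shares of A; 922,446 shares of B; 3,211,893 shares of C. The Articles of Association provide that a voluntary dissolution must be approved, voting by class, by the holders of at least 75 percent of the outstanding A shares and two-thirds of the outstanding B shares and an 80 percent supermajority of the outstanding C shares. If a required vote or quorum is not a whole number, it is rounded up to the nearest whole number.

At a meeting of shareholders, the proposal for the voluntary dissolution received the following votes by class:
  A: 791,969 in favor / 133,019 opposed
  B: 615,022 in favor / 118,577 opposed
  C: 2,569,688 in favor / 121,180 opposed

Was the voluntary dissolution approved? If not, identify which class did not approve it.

Approved — every class gave the required vote.

A: 3/4 of 1055876 = 791907; 791,907 required, 791,969 in favor — approved.
B: 2/3 of 922446 = 614964; 614,964 required, 615,022 in favor — approved.
C: 4/5 of 3211893 = 2569514.40, rounded up to 2569515; 2,569,515 required, 2,569,688 in favor — approved.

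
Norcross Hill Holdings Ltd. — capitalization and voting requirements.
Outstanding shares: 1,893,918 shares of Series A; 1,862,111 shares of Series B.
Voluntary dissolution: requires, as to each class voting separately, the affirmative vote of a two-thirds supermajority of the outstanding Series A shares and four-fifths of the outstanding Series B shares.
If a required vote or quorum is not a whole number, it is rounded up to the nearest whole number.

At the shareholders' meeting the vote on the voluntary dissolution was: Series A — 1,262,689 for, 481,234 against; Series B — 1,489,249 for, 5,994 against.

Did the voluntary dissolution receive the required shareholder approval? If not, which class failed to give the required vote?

Not approved — the Series B shares did not give the required vote.

Series A: 2/3 of 1893918 = 1262612; 1,262,612 required, 1,262,689 in favor — approved.
Series B: 4/5 of 1862111 = 1489688.80, rounded up to 1489689; 1,489,689 required, 1,489,249 in favor — not approved.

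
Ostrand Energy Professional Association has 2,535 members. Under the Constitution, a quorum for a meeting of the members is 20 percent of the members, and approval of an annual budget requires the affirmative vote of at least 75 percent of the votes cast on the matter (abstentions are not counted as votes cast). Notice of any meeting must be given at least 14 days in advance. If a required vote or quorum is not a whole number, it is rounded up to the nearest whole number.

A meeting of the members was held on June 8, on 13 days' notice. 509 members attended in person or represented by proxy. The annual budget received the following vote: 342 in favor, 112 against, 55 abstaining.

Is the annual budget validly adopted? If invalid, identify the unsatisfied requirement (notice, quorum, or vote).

Notice: 13 days given; 14 required. Not satisfied.
Quorum: 20% of 2,535 = 507; 509 present. Satisfied.
Vote: requires three-fourths of the votes cast (509 − 55 abstaining = 454); 3/4 of 454 = 340.50, rounded up to 341, so 341 needed; 342 in favor. Satisfied.

Invalid — notice requirement not satisfied.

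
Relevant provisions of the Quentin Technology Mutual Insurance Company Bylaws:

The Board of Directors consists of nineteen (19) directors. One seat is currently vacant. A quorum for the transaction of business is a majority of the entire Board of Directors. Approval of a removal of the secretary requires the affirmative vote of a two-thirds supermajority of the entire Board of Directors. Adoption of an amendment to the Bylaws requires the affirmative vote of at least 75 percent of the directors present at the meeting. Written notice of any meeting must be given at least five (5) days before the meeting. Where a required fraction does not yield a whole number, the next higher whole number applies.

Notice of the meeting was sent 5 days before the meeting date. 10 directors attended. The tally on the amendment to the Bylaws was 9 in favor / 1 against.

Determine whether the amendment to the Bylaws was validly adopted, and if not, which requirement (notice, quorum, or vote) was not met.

Valid — all requirements satisfied.

Notice: 5 days given; 5 required (5 ≥ 5). Satisfied.
Quorum: 10 present; quorum is 10. Satisfied.
Vote: the amendment to the Bylaws requires three-fourths of the directors present (10). 3/4 of 10 = 7.50, rounded up to 8, so 8 affirmative votes are needed; 9 voted in favor. Satisfied.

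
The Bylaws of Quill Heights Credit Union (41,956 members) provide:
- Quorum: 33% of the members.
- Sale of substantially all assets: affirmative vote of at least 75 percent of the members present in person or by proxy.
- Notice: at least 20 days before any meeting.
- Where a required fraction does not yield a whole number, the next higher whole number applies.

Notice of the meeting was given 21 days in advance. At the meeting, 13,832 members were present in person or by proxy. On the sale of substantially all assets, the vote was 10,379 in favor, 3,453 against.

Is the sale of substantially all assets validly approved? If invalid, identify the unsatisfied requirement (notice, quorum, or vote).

Invalid — quorum requirement not satisfied.

Notice: 21 days given; 20 required. Satisfied.
Quorum: 33% of 41,956 = 13,845.48, rounded up to 13,846; 13,832 present. Not satisfied.
Vote: requires three-fourths of those present (13,832); 3/4 of 13832 = 10374, so 10,374 needed; 10,379 in favor. Satisfied.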